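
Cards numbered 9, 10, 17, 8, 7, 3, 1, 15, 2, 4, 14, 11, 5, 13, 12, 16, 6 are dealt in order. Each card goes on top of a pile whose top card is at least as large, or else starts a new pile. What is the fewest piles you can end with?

6

The minimum number of non-increasing subsequences covering a sequence equals the length of its longest strictly increasing subsequence.
LIS length is 6 (e.g. 1, 2, 4, 11, 13, 16), so 6 piles are needed.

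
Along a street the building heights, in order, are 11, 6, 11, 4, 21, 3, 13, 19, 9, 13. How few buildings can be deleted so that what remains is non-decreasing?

Fewest deletions = n − (longest non-decreasing subsequence).
i:      1  2  3  4  5  6  7  8  9 10
a[i]:  11  6 11  4 21  3 13 19  9 13
dp:     1  1  2  1  3  1  3  4  2  4
max dp = 4, so deletions = 10 − 4 = 6.

6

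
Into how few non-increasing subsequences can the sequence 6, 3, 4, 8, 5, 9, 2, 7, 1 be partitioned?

The minimum number of non-increasing subsequences covering a sequence equals the length of its longest strictly increasing subsequence.
LIS length is 4 (e.g. 3, 4, 8, 9), so 4 piles are needed.

4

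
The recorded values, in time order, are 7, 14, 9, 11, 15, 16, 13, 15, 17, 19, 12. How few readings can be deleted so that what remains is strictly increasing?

4

Fewest deletions = n − (longest strictly increasing subsequence).
i:      1  2  3  4  5  6  7  8  9 10 11
a[i]:   7 14  9 11 15 16 13 15 17 19 12
dp:     1  2  2  3  4  5  4  5  6  7  4
max dp = 7, so deletions = 11 − 7 = 4.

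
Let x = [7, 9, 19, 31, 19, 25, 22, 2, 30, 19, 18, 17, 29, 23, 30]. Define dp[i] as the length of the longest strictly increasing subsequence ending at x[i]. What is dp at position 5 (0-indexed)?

dp[i] = 1 + max{dp[j] : j<i, x[j]<x[i]} (or 1 if no such j):
i:      0  1  2  3  4  5  6  7  8  9 10 11 12 13 14
x[i]:   7  9 19 31 19 25 22  2 30 19 18 17 29 23 30
dp:     1  2  3  4  3  4  4  1  5  3  3  3  5  5  6
At index 5 the value is 4.

4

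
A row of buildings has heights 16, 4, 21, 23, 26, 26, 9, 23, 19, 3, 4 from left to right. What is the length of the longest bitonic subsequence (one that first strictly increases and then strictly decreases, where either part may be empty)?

inc[i] = longest strictly increasing subsequence ending at i; dec[i] = longest strictly decreasing subsequence starting at i:
i:      1  2  3  4  5  6  7  8  9 10 11
a[i]:  16  4 21 23 26 26  9 23 19  3  4
inc:    1  1  2  3  4  4  2  3  3  1  2
dec:    3  2  3  3  4  4  2  3  2  1  1
Best peak at i=5 (value 26): inc=4, dec=4, length 4+4−1 = 7.

7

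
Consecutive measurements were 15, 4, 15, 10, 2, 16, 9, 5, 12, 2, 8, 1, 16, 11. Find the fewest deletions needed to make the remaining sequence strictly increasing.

10

Fewest deletions = n − (longest strictly increasing subsequence).
i:      1  2  3  4  5  6  7  8  9 10 11 12 13 14
a[i]:  15  4 15 10  2 16  9  5 12  2  8  1 16 11
dp:     1  1  2  2  1  3  2  2  3  1  3  1  4  4
max dp = 4, so deletions = 14 − 4 = 10.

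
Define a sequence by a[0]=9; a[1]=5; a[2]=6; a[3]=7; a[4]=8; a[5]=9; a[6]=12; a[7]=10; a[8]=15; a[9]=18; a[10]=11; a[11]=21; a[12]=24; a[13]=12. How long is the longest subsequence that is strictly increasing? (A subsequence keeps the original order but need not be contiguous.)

10

Track the smallest tail for each achievable length (strict):
9 → extends → [9]
5 → replaces 9 → [5]
6 → extends → [5, 6]
7 → extends → [5, 6, 7]
8 → extends → [5, 6, 7, 8]
9 → extends → [5, 6, 7, 8, 9]
12 → extends → [5, 6, 7, 8, 9, 12]
10 → replaces 12 → [5, 6, 7, 8, 9, 10]
15 → extends → [5, 6, 7, 8, 9, 10, 15]
18 → extends → [5, 6, 7, 8, 9, 10, 15, 18]
11 → replaces 15 → [5, 6, 7, 8, 9, 10, 11, 18]
21 → extends → [5, 6, 7, 8, 9, 10, 11, 18, 21]
24 → extends → [5, 6, 7, 8, 9, 10, 11, 18, 21, 24]
12 → replaces 18 → [5, 6, 7, 8, 9, 10, 11, 12, 21, 24]
Ten tails, so the longest strictly increasing subsequence has length 10 (e.g. 5, 6, 7, 8, 9, 12, 15, 18, 21, 24).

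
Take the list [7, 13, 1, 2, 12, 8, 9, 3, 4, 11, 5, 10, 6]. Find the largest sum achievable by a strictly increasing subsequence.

Let S[i] be the best sum of a strictly increasing subsequence ending at i:
i:      1  2  3  4  5  6  7  8  9 10 11 12 13
a[i]:   7 13  1  2 12  8  9  3  4 11  5 10  6
S:      7 20  1  3 19 15 24  6 10 35 15 34 21
Maximum is 35 (e.g. 7 + 8 + 9 + 11).

35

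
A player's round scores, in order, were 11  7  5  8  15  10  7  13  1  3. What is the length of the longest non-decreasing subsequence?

4

Let dp[i] be the length of the longest such subsequence ending at index i:
i:      1  2  3  4  5  6  7  8  9 10
a[i]:  11  7  5  8 15 10  7 13  1  3
dp:     1  1  1  2  3  3  2  4  1  2
Maximum dp value is 4.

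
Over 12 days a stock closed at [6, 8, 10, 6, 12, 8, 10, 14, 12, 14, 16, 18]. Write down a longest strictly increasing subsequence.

Patience tails give the LIS length; then backtrack through the dp parents:
6 → extends → [6]
8 → extends → [6, 8]
10 → extends → [6, 8, 10]
6 → already a tail → [6, 8, 10]
12 → extends → [6, 8, 10, 12]
8 → already a tail → [6, 8, 10, 12]
10 → already a tail → [6, 8, 10, 12]
14 → extends → [6, 8, 10, 12, 14]
12 → already a tail → [6, 8, 10, 12, 14]
14 → already a tail → [6, 8, 10, 12, 14]
16 → extends → [6, 8, 10, 12, 14, 16]
18 → extends → [6, 8, 10, 12, 14, 16, 18]
Length 7; one witness is 6, 8, 10, 12, 14, 16, 18.

6, 8, 10, 12, 14, 16, 18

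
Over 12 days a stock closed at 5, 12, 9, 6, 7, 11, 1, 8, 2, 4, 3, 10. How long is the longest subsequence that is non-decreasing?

5

Track the smallest tail for each achievable length (allowing ties):
5 → extends → [5]
12 → extends → [5, 12]
9 → replaces 12 → [5, 9]
6 → replaces 9 → [5, 6]
7 → extends → [5, 6, 7]
11 → extends → [5, 6, 7, 11]
1 → replaces 5 → [1, 6, 7, 11]
8 → replaces 11 → [1, 6, 7, 8]
2 → replaces 6 → [1, 2, 7, 8]
4 → replaces 7 → [1, 2, 4, 8]
3 → replaces 4 → [1, 2, 3, 8]
10 → extends → [1, 2, 3, 8, 10]
Five tails, so the longest non-decreasing subsequence has length 5 (e.g. 5, 6, 7, 8, 10).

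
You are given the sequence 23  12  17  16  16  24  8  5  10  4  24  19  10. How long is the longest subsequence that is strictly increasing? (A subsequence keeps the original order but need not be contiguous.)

Track the smallest tail for each achievable length (strict):
23 → extends → [23]
12 → replaces 23 → [12]
17 → extends → [12, 17]
16 → replaces 17 → [12, 16]
16 → already a tail → [12, 16]
24 → extends → [12, 16, 24]
8 → replaces 12 → [8, 16, 24]
5 → replaces 8 → [5, 16, 24]
10 → replaces 16 → [5, 10, 24]
4 → replaces 5 → [4, 10, 24]
24 → already a tail → [4, 10, 24]
19 → replaces 24 → [4, 10, 19]
10 → already a tail → [4, 10, 19]
Three tails, so the longest strictly increasing subsequence has length 3 (e.g. 12, 17, 24).

3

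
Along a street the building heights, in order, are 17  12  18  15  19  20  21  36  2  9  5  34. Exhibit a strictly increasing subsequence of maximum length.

Patience tails give the LIS length; then backtrack through the dp parents:
17 → extends → [17]
12 → replaces 17 → [12]
18 → extends → [12, 18]
15 → replaces 18 → [12, 15]
19 → extends → [12, 15, 19]
20 → extends → [12, 15, 19, 20]
21 → extends → [12, 15, 19, 20, 21]
36 → extends → [12, 15, 19, 20, 21, 36]
2 → replaces 12 → [2, 15, 19, 20, 21, 36]
9 → replaces 15 → [2, 9, 19, 20, 21, 36]
5 → replaces 9 → [2, 5, 19, 20, 21, 36]
34 → replaces 36 → [2, 5, 19, 20, 21, 34]
Length 6; one witness is 17, 18, 19, 20, 21, 36.

17, 18, 19, 20, 21, 36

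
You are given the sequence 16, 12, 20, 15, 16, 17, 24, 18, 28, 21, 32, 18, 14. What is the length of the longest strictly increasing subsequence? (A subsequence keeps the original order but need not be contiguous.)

7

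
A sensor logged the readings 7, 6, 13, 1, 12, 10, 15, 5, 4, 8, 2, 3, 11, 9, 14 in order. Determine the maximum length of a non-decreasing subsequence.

Track the smallest tail for each achievable length (allowing ties):
7 → extends → [7]
6 → replaces 7 → [6]
13 → extends → [6, 13]
1 → replaces 6 → [1, 13]
12 → replaces 13 → [1, 12]
10 → replaces 12 → [1, 10]
15 → extends → [1, 10, 15]
5 → replaces 10 → [1, 5, 15]
4 → replaces 5 → [1, 4, 15]
8 → replaces 15 → [1, 4, 8]
2 → replaces 4 → [1, 2, 8]
3 → replaces 8 → [1, 2, 3]
11 → extends → [1, 2, 3, 11]
9 → replaces 11 → [1, 2, 3, 9]
14 → extends → [1, 2, 3, 9, 14]
Five tails, so the longest non-decreasing subsequence has length 5 (e.g. 1, 5, 8, 11, 14).

5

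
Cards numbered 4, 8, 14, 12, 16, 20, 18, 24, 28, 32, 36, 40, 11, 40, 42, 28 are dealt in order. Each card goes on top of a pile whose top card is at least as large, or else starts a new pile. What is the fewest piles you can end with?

11

The minimum number of non-increasing subsequences covering a sequence equals the length of its longest strictly increasing subsequence.
LIS length is 11 (e.g. 4, 8, 14, 16, 20, 24, 28, 32, 36, 40, 42), so 11 piles are needed.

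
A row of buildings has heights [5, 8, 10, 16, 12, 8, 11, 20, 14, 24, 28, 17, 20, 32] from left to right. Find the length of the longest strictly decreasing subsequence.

Negate each value so 'decreasing' becomes 'increasing', then run patience tails on the negated sequence:
-5 → extends → [-5]
-8 → replaces -5 → [-8]
-10 → replaces -8 → [-10]
-16 → replaces -10 → [-16]
-12 → extends → [-16, -12]
-8 → extends → [-16, -12, -8]
-11 → replaces -8 → [-16, -12, -11]
-20 → replaces -16 → [-20, -12, -11]
-14 → replaces -12 → [-20, -14, -11]
-24 → replaces -20 → [-24, -14, -11]
-28 → replaces -24 → [-28, -14, -11]
-17 → replaces -14 → [-28, -17, -11]
-20 → replaces -17 → [-28, -20, -11]
-32 → replaces -28 → [-32, -20, -11]
Three tails, so the longest strictly decreasing subsequence of the original has length 3.

3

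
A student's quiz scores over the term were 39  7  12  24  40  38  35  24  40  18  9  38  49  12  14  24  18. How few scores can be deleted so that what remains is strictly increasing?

Fewest deletions = n − (longest strictly increasing subsequence).
Patience tails:
39 → extends → [39]
7 → replaces 39 → [7]
12 → extends → [7, 12]
24 → extends → [7, 12, 24]
40 → extends → [7, 12, 24, 40]
38 → replaces 40 → [7, 12, 24, 38]
35 → replaces 38 → [7, 12, 24, 35]
24 → already a tail → [7, 12, 24, 35]
40 → extends → [7, 12, 24, 35, 40]
18 → replaces 24 → [7, 12, 18, 35, 40]
9 → replaces 12 → [7, 9, 18, 35, 40]
38 → replaces 40 → [7, 9, 18, 35, 38]
49 → extends → [7, 9, 18, 35, 38, 49]
12 → replaces 18 → [7, 9, 12, 35, 38, 49]
14 → replaces 35 → [7, 9, 12, 14, 38, 49]
24 → replaces 38 → [7, 9, 12, 14, 24, 49]
18 → replaces 24 → [7, 9, 12, 14, 18, 49]
Longest strictly increasing subsequence has length 6, so deletions = 17 − 6 = 11.

11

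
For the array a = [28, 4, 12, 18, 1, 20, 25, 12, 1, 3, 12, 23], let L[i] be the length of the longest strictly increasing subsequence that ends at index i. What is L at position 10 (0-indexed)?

3

dp[i] = 1 + max{dp[j] : j<i, a[j]<a[i]} (or 1 if no such j):
i:      0  1  2  3  4  5  6  7  8  9 10 11
a[i]:  28  4 12 18  1 20 25 12  1  3 12 23
dp:     1  1  2  3  1  4  5  2  1  2  3  5
At index 10 the value is 3.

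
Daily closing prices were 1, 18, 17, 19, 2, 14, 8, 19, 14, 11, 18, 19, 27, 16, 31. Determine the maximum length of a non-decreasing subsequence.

8

Let dp[i] be the length of the longest such subsequence ending at index i:
i:      1  2  3  4  5  6  7  8  9 10 11 12 13 14 15
a[i]:   1 18 17 19  2 14  8 19 14 11 18 19 27 16 31
dp:     1  2  2  3  2  3  3  4  4  4  5  6  7  5  8
Maximum dp value is 8.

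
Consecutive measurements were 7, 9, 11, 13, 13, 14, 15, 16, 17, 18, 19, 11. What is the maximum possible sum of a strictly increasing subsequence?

139

Let S[i] be the best sum of a strictly increasing subsequence ending at i:
i:       1   2   3   4   5   6   7   8   9  10  11  12
a[i]:    7   9  11  13  13  14  15  16  17  18  19  11
S:       7  16  27  40  40  54  69  85 102 120 139  27
Maximum is 139 (e.g. 7 + 9 + 11 + 13 + 14 + 15 + 16 + 17 + 18 + 19).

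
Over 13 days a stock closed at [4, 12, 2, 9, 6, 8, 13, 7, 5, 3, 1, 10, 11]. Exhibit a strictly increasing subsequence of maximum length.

Patience tails give the LIS length; then backtrack through the dp parents:
4 → extends → [4]
12 → extends → [4, 12]
2 → replaces 4 → [2, 12]
9 → replaces 12 → [2, 9]
6 → replaces 9 → [2, 6]
8 → extends → [2, 6, 8]
13 → extends → [2, 6, 8, 13]
7 → replaces 8 → [2, 6, 7, 13]
5 → replaces 6 → [2, 5, 7, 13]
3 → replaces 5 → [2, 3, 7, 13]
1 → replaces 2 → [1, 3, 7, 13]
10 → replaces 13 → [1, 3, 7, 10]
11 → extends → [1, 3, 7, 10, 11]
Length 5; one witness is 4, 6, 8, 10, 11.

4, 6, 8, 10, 11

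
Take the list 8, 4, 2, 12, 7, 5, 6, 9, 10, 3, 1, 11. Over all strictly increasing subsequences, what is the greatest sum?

45

Let S[i] be the best sum of a strictly increasing subsequence ending at i:
i:      1  2  3  4  5  6  7  8  9 10 11 12
a[i]:   8  4  2 12  7  5  6  9 10  3  1 11
S:      8  4  2 20 11  9 15 24 34  5  1 45
Maximum is 45 (e.g. 4 + 5 + 6 + 9 + 10 + 11).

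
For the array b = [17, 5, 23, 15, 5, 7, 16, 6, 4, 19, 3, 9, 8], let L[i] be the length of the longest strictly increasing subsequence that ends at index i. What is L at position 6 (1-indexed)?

2

dp[i] = 1 + max{dp[j] : j<i, b[j]<b[i]} (or 1 if no such j):
i:      1  2  3  4  5  6  7  8  9 10 11 12 13
b[i]:  17  5 23 15  5  7 16  6  4 19  3  9  8
dp:     1  1  2  2  1  2  3  2  1  4  1  3  3
At index 6 the value is 2.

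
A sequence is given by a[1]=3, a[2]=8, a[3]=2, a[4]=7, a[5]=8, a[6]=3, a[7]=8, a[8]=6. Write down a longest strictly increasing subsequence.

Patience tails give the LIS length; then backtrack through the dp parents:
3 → extends → [3]
8 → extends → [3, 8]
2 → replaces 3 → [2, 8]
7 → replaces 8 → [2, 7]
8 → extends → [2, 7, 8]
3 → replaces 7 → [2, 3, 8]
8 → already a tail → [2, 3, 8]
6 → replaces 8 → [2, 3, 6]
Length 3; one witness is 3, 7, 8.

3, 7, 8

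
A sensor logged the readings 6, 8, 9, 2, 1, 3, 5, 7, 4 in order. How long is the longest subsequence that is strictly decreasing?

Negate each value so 'decreasing' becomes 'increasing', then run patience tails on the negated sequence:
-6 → extends → [-6]
-8 → replaces -6 → [-8]
-9 → replaces -8 → [-9]
-2 → extends → [-9, -2]
-1 → extends → [-9, -2, -1]
-3 → replaces -2 → [-9, -3, -1]
-5 → replaces -3 → [-9, -5, -1]
-7 → replaces -5 → [-9, -7, -1]
-4 → replaces -1 → [-9, -7, -4]
Three tails, so the longest strictly decreasing subsequence of the original has length 3.

3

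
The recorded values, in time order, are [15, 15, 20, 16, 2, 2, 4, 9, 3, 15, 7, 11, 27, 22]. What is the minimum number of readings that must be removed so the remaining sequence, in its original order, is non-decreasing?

8

Fewest deletions = n − (longest non-decreasing subsequence).
Patience tails:
15 → extends → [15]
15 → extends → [15, 15]
20 → extends → [15, 15, 20]
16 → replaces 20 → [15, 15, 16]
2 → replaces 15 → [2, 15, 16]
2 → replaces 15 → [2, 2, 16]
4 → replaces 16 → [2, 2, 4]
9 → extends → [2, 2, 4, 9]
3 → replaces 4 → [2, 2, 3, 9]
15 → extends → [2, 2, 3, 9, 15]
7 → replaces 9 → [2, 2, 3, 7, 15]
11 → replaces 15 → [2, 2, 3, 7, 11]
27 → extends → [2, 2, 3, 7, 11, 27]
22 → replaces 27 → [2, 2, 3, 7, 11, 22]
Longest non-decreasing subsequence has length 6, so deletions = 14 − 6 = 8.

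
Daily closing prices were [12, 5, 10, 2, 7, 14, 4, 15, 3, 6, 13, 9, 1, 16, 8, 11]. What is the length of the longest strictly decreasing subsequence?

6

Negate each value so 'decreasing' becomes 'increasing', then run patience tails on the negated sequence:
-12 → extends → [-12]
-5 → extends → [-12, -5]
-10 → replaces -5 → [-12, -10]
-2 → extends → [-12, -10, -2]
-7 → replaces -2 → [-12, -10, -7]
-14 → replaces -12 → [-14, -10, -7]
-4 → extends → [-14, -10, -7, -4]
-15 → replaces -14 → [-15, -10, -7, -4]
-3 → extends → [-15, -10, -7, -4, -3]
-6 → replaces -4 → [-15, -10, -7, -6, -3]
-13 → replaces -10 → [-15, -13, -7, -6, -3]
-9 → replaces -7 → [-15, -13, -9, -6, -3]
-1 → extends → [-15, -13, -9, -6, -3, -1]
-16 → replaces -15 → [-16, -13, -9, -6, -3, -1]
-8 → replaces -6 → [-16, -13, -9, -8, -3, -1]
-11 → replaces -9 → [-16, -13, -11, -8, -3, -1]
Six tails, so the longest strictly decreasing subsequence of the original has length 6.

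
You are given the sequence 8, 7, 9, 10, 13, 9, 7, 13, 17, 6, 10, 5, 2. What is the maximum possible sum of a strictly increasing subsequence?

Let S[i] be the best sum of a strictly increasing subsequence ending at i:
i:      1  2  3  4  5  6  7  8  9 10 11 12 13
a[i]:   8  7  9 10 13  9  7 13 17  6 10  5  2
S:      8  7 17 27 40 17  7 40 57  6 27  5  2
Maximum is 57 (e.g. 8 + 9 + 10 + 13 + 17).

57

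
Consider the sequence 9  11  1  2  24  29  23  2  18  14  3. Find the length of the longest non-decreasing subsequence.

Let dp[i] be the length of the longest such subsequence ending at index i:
i:      1  2  3  4  5  6  7  8  9 10 11
a[i]:   9 11  1  2 24 29 23  2 18 14  3
dp:     1  2  1  2  3  4  3  3  4  4  4
Maximum dp value is 4.

4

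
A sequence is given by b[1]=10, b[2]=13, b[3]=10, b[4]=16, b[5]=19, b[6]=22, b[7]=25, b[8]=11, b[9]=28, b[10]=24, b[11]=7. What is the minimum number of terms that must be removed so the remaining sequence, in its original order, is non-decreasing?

Fewest deletions = n − (longest non-decreasing subsequence).
Patience tails:
10 → extends → [10]
13 → extends → [10, 13]
10 → replaces 13 → [10, 10]
16 → extends → [10, 10, 16]
19 → extends → [10, 10, 16, 19]
22 → extends → [10, 10, 16, 19, 22]
25 → extends → [10, 10, 16, 19, 22, 25]
11 → replaces 16 → [10, 10, 11, 19, 22, 25]
28 → extends → [10, 10, 11, 19, 22, 25, 28]
24 → replaces 25 → [10, 10, 11, 19, 22, 24, 28]
7 → replaces 10 → [7, 10, 11, 19, 22, 24, 28]
Longest non-decreasing subsequence has length 7, so deletions = 11 − 7 = 4.

4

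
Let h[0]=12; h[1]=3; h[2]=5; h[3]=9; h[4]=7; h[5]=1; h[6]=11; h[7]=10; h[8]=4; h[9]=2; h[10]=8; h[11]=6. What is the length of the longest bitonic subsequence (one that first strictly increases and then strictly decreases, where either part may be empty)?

inc[i] = longest strictly increasing subsequence ending at i; dec[i] = longest strictly decreasing subsequence starting at i:
i:      0  1  2  3  4  5  6  7  8  9 10 11
h[i]:  12  3  5  9  7  1 11 10  4  2  8  6
inc:    1  1  2  3  3  1  4  4  2  2  4  3
dec:    5  2  3  4  3  1  4  3  2  1  2  1
Best peak at i=6 (value 11): inc=4, dec=4, length 4+4−1 = 7.

7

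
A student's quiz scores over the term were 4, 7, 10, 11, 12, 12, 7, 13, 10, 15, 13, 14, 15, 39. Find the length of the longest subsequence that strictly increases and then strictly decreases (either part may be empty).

9

inc[i] = longest strictly increasing subsequence ending at i; dec[i] = longest strictly decreasing subsequence starting at i:
i:      1  2  3  4  5  6  7  8  9 10 11 12 13 14
a[i]:   4  7 10 11 12 12  7 13 10 15 13 14 15 39
inc:    1  2  3  4  5  5  2  6  3  7  6  7  8  9
dec:    1  1  2  2  2  2  1  2  1  2  1  1  1  1
Best peak at i=14 (value 39): inc=9, dec=1, length 9+1−1 = 9.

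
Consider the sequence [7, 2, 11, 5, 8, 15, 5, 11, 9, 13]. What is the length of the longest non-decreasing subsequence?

5

Track the smallest tail for each achievable length (allowing ties):
7 → extends → [7]
2 → replaces 7 → [2]
11 → extends → [2, 11]
5 → replaces 11 → [2, 5]
8 → extends → [2, 5, 8]
15 → extends → [2, 5, 8, 15]
5 → replaces 8 → [2, 5, 5, 15]
11 → replaces 15 → [2, 5, 5, 11]
9 → replaces 11 → [2, 5, 5, 9]
13 → extends → [2, 5, 5, 9, 13]
Five tails, so the longest non-decreasing subsequence has length 5 (e.g. 2, 5, 8, 11, 13).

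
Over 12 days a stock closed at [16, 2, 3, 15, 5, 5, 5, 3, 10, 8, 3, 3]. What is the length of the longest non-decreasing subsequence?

Track the smallest tail for each achievable length (allowing ties):
16 → extends → [16]
2 → replaces 16 → [2]
3 → extends → [2, 3]
15 → extends → [2, 3, 15]
5 → replaces 15 → [2, 3, 5]
5 → extends → [2, 3, 5, 5]
5 → extends → [2, 3, 5, 5, 5]
3 → replaces 5 → [2, 3, 3, 5, 5]
10 → extends → [2, 3, 3, 5, 5, 10]
8 → replaces 10 → [2, 3, 3, 5, 5, 8]
3 → replaces 5 → [2, 3, 3, 3, 5, 8]
3 → replaces 5 → [2, 3, 3, 3, 3, 8]
Six tails, so the longest non-decreasing subsequence has length 6 (e.g. 2, 3, 5, 5, 5, 10).

6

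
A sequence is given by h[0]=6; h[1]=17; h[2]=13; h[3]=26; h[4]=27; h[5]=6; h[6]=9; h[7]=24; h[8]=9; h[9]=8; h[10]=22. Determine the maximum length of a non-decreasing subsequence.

Track the smallest tail for each achievable length (allowing ties):
6 → extends → [6]
17 → extends → [6, 17]
13 → replaces 17 → [6, 13]
26 → extends → [6, 13, 26]
27 → extends → [6, 13, 26, 27]
6 → replaces 13 → [6, 6, 26, 27]
9 → replaces 26 → [6, 6, 9, 27]
24 → replaces 27 → [6, 6, 9, 24]
9 → replaces 24 → [6, 6, 9, 9]
8 → replaces 9 → [6, 6, 8, 9]
22 → extends → [6, 6, 8, 9, 22]
Five tails, so the longest non-decreasing subsequence has length 5 (e.g. 6, 6, 9, 9, 22).

5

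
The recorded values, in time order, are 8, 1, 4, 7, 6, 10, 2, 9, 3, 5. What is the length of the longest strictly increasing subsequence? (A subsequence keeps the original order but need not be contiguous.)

4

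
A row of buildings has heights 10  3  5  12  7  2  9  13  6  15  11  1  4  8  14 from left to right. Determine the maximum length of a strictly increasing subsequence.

6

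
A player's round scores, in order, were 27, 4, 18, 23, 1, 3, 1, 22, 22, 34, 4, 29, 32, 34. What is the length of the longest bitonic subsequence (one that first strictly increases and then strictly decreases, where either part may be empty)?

6

inc[i] = longest strictly increasing subsequence ending at i; dec[i] = longest strictly decreasing subsequence starting at i:
i:      1  2  3  4  5  6  7  8  9 10 11 12 13 14
a[i]:  27  4 18 23  1  3  1 22 22 34  4 29 32 34
inc:    1  1  2  3  1  2  1  3  3  4  3  4  5  6
dec:    4  3  3  3  1  2  1  2  2  2  1  1  1  1
Best peak at i=14 (value 34): inc=6, dec=1, length 6+1−1 = 6.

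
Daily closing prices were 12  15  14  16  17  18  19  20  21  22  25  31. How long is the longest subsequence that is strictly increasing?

11

Let dp[i] be the length of the longest such subsequence ending at index i:
i:      1  2  3  4  5  6  7  8  9 10 11 12
a[i]:  12 15 14 16 17 18 19 20 21 22 25 31
dp:     1  2  2  3  4  5  6  7  8  9 10 11
Maximum dp value is 11.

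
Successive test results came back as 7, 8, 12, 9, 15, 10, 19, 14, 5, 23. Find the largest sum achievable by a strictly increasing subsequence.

Let S[i] be the best sum of a strictly increasing subsequence ending at i:
i:      1  2  3  4  5  6  7  8  9 10
a[i]:   7  8 12  9 15 10 19 14  5 23
S:      7 15 27 24 42 34 61 48  5 84
Maximum is 84 (e.g. 7 + 8 + 12 + 15 + 19 + 23).

84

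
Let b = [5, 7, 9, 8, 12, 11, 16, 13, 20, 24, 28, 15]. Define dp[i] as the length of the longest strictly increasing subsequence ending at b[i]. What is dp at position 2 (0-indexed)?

dp[i] = 1 + max{dp[j] : j<i, b[j]<b[i]} (or 1 if no such j):
i:      0  1  2  3  4  5  6  7  8  9 10 11
b[i]:   5  7  9  8 12 11 16 13 20 24 28 15
dp:     1  2  3  3  4  4  5  5  6  7  8  6
At index 2 the value is 3.

3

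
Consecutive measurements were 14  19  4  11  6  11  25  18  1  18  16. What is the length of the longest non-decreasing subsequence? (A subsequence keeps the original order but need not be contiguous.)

Track the smallest tail for each achievable length (allowing ties):
14 → extends → [14]
19 → extends → [14, 19]
4 → replaces 14 → [4, 19]
11 → replaces 19 → [4, 11]
6 → replaces 11 → [4, 6]
11 → extends → [4, 6, 11]
25 → extends → [4, 6, 11, 25]
18 → replaces 25 → [4, 6, 11, 18]
1 → replaces 4 → [1, 6, 11, 18]
18 → extends → [1, 6, 11, 18, 18]
16 → replaces 18 → [1, 6, 11, 16, 18]
Five tails, so the longest non-decreasing subsequence has length 5 (e.g. 4, 11, 11, 18, 18).

5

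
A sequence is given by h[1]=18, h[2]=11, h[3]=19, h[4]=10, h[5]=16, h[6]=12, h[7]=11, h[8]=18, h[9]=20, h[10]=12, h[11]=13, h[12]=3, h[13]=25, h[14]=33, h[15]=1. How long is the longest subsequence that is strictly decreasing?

6

Negate each value so 'decreasing' becomes 'increasing', then run patience tails on the negated sequence:
-18 → extends → [-18]
-11 → extends → [-18, -11]
-19 → replaces -18 → [-19, -11]
-10 → extends → [-19, -11, -10]
-16 → replaces -11 → [-19, -16, -10]
-12 → replaces -10 → [-19, -16, -12]
-11 → extends → [-19, -16, -12, -11]
-18 → replaces -16 → [-19, -18, -12, -11]
-20 → replaces -19 → [-20, -18, -12, -11]
-12 → already a tail → [-20, -18, -12, -11]
-13 → replaces -12 → [-20, -18, -13, -11]
-3 → extends → [-20, -18, -13, -11, -3]
-25 → replaces -20 → [-25, -18, -13, -11, -3]
-33 → replaces -25 → [-33, -18, -13, -11, -3]
-1 → extends → [-33, -18, -13, -11, -3, -1]
Six tails, so the longest strictly decreasing subsequence of the original has length 6.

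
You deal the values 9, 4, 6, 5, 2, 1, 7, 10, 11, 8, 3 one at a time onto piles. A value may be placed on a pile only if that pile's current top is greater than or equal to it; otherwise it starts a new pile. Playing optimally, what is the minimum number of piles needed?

Place each on the leftmost legal pile:
9 → new pile 1 (tops now [9])
4 → pile 1 (tops now [4])
6 → new pile 2 (tops now [4, 6])
5 → pile 2 (tops now [4, 5])
2 → pile 1 (tops now [2, 5])
1 → pile 1 (tops now [1, 5])
7 → new pile 3 (tops now [1, 5, 7])
10 → new pile 4 (tops now [1, 5, 7, 10])
11 → new pile 5 (tops now [1, 5, 7, 10, 11])
8 → pile 4 (tops now [1, 5, 7, 8, 11])
3 → pile 2 (tops now [1, 3, 7, 8, 11])
Five piles.

5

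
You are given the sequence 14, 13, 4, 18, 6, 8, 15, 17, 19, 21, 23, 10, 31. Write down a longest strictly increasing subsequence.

4, 6, 8, 15, 17, 19, 21, 23, 31

Patience tails give the LIS length; then backtrack through the dp parents:
14 → extends → [14]
13 → replaces 14 → [13]
4 → replaces 13 → [4]
18 → extends → [4, 18]
6 → replaces 18 → [4, 6]
8 → extends → [4, 6, 8]
15 → extends → [4, 6, 8, 15]
17 → extends → [4, 6, 8, 15, 17]
19 → extends → [4, 6, 8, 15, 17, 19]
21 → extends → [4, 6, 8, 15, 17, 19, 21]
23 → extends → [4, 6, 8, 15, 17, 19, 21, 23]
10 → replaces 15 → [4, 6, 8, 10, 17, 19, 21, 23]
31 → extends → [4, 6, 8, 10, 17, 19, 21, 23, 31]
Length 9; one witness is 4, 6, 8, 15, 17, 19, 21, 23, 31.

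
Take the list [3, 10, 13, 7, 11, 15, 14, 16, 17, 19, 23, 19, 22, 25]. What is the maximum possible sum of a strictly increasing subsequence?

141

Let S[i] be the best sum of a strictly increasing subsequence ending at i:
i:       1   2   3   4   5   6   7   8   9  10  11  12  13  14
a[i]:    3  10  13   7  11  15  14  16  17  19  23  19  22  25
S:       3  13  26  10  24  41  40  57  74  93 116  93 115 141
Maximum is 141 (e.g. 3 + 10 + 13 + 15 + 16 + 17 + 19 + 23 + 25).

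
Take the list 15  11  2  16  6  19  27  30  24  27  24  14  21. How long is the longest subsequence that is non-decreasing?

5

Track the smallest tail for each achievable length (allowing ties):
15 → extends → [15]
11 → replaces 15 → [11]
2 → replaces 11 → [2]
16 → extends → [2, 16]
6 → replaces 16 → [2, 6]
19 → extends → [2, 6, 19]
27 → extends → [2, 6, 19, 27]
30 → extends → [2, 6, 19, 27, 30]
24 → replaces 27 → [2, 6, 19, 24, 30]
27 → replaces 30 → [2, 6, 19, 24, 27]
24 → replaces 27 → [2, 6, 19, 24, 24]
14 → replaces 19 → [2, 6, 14, 24, 24]
21 → replaces 24 → [2, 6, 14, 21, 24]
Five tails, so the longest non-decreasing subsequence has length 5 (e.g. 15, 16, 19, 27, 30).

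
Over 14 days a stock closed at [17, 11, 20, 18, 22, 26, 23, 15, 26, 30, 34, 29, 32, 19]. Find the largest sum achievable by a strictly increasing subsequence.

172

Let S[i] be the best sum of a strictly increasing subsequence ending at i:
i:       1   2   3   4   5   6   7   8   9  10  11  12  13  14
a[i]:   17  11  20  18  22  26  23  15  26  30  34  29  32  19
S:      17  11  37  35  59  85  82  26 108 138 172 137 170  54
Maximum is 172 (e.g. 17 + 20 + 22 + 23 + 26 + 30 + 34).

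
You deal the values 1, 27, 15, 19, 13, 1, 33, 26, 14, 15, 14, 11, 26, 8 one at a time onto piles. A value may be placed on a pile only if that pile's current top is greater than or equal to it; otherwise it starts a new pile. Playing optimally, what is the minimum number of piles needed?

5

The minimum number of non-increasing subsequences covering a sequence equals the length of its longest strictly increasing subsequence.
LIS length is 5 (e.g. 1, 13, 14, 15, 26), so 5 piles are needed.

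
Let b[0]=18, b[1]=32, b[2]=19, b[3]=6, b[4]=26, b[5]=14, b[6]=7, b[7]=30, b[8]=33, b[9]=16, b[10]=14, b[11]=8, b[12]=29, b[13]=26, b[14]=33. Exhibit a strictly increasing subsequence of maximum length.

Patience tails give the LIS length; then backtrack through the dp parents:
18 → extends → [18]
32 → extends → [18, 32]
19 → replaces 32 → [18, 19]
6 → replaces 18 → [6, 19]
26 → extends → [6, 19, 26]
14 → replaces 19 → [6, 14, 26]
7 → replaces 14 → [6, 7, 26]
30 → extends → [6, 7, 26, 30]
33 → extends → [6, 7, 26, 30, 33]
16 → replaces 26 → [6, 7, 16, 30, 33]
14 → replaces 16 → [6, 7, 14, 30, 33]
8 → replaces 14 → [6, 7, 8, 30, 33]
29 → replaces 30 → [6, 7, 8, 29, 33]
26 → replaces 29 → [6, 7, 8, 26, 33]
33 → already a tail → [6, 7, 8, 26, 33]
Length 5; one witness is 18, 19, 26, 30, 33.

18, 19, 26, 30, 33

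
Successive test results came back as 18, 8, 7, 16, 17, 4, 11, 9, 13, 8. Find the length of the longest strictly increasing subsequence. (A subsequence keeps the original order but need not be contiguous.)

3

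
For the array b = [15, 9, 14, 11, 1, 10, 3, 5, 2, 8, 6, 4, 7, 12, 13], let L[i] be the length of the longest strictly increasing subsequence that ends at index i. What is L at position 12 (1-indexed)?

dp[i] = 1 + max{dp[j] : j<i, b[j]<b[i]} (or 1 if no such j):
i:      1  2  3  4  5  6  7  8  9 10 11 12 13 14 15
b[i]:  15  9 14 11  1 10  3  5  2  8  6  4  7 12 13
dp:     1  1  2  2  1  2  2  3  2  4  4  3  5  6  7
At index 12 the value is 3.

3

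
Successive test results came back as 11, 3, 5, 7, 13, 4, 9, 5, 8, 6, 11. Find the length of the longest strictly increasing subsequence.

5

Let dp[i] be the length of the longest such subsequence ending at index i:
i:      1  2  3  4  5  6  7  8  9 10 11
a[i]:  11  3  5  7 13  4  9  5  8  6 11
dp:     1  1  2  3  4  2  4  3  4  4  5
Maximum dp value is 5.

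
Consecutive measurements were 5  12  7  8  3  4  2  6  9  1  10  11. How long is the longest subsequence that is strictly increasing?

Let dp[i] be the length of the longest such subsequence ending at index i:
i:      1  2  3  4  5  6  7  8  9 10 11 12
a[i]:   5 12  7  8  3  4  2  6  9  1 10 11
dp:     1  2  2  3  1  2  1  3  4  1  5  6
Maximum dp value is 6.

6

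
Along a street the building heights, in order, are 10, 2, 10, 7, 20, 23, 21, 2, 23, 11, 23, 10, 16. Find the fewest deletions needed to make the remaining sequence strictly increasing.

8

Fewest deletions = n − (longest strictly increasing subsequence).
i:      1  2  3  4  5  6  7  8  9 10 11 12 13
a[i]:  10  2 10  7 20 23 21  2 23 11 23 10 16
dp:     1  1  2  2  3  4  4  1  5  3  5  3  4
max dp = 5, so deletions = 13 − 5 = 8.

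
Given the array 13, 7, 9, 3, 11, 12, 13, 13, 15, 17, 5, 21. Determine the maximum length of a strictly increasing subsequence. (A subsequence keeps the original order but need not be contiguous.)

Let dp[i] be the length of the longest such subsequence ending at index i:
i:      1  2  3  4  5  6  7  8  9 10 11 12
a[i]:  13  7  9  3 11 12 13 13 15 17  5 21
dp:     1  1  2  1  3  4  5  5  6  7  2  8
Maximum dp value is 8.

8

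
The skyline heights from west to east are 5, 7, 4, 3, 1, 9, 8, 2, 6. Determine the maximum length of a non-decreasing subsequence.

3

Track the smallest tail for each achievable length (allowing ties):
5 → extends → [5]
7 → extends → [5, 7]
4 → replaces 5 → [4, 7]
3 → replaces 4 → [3, 7]
1 → replaces 3 → [1, 7]
9 → extends → [1, 7, 9]
8 → replaces 9 → [1, 7, 8]
2 → replaces 7 → [1, 2, 8]
6 → replaces 8 → [1, 2, 6]
Three tails, so the longest non-decreasing subsequence has length 3 (e.g. 5, 7, 9).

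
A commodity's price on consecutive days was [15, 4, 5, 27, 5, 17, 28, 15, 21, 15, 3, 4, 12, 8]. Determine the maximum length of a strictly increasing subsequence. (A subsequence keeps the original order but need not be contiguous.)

4

Track the smallest tail for each achievable length (strict):
15 → extends → [15]
4 → replaces 15 → [4]
5 → extends → [4, 5]
27 → extends → [4, 5, 27]
5 → already a tail → [4, 5, 27]
17 → replaces 27 → [4, 5, 17]
28 → extends → [4, 5, 17, 28]
15 → replaces 17 → [4, 5, 15, 28]
21 → replaces 28 → [4, 5, 15, 21]
15 → already a tail → [4, 5, 15, 21]
3 → replaces 4 → [3, 5, 15, 21]
4 → replaces 5 → [3, 4, 15, 21]
12 → replaces 15 → [3, 4, 12, 21]
8 → replaces 12 → [3, 4, 8, 21]
Four tails, so the longest strictly increasing subsequence has length 4 (e.g. 4, 5, 27, 28).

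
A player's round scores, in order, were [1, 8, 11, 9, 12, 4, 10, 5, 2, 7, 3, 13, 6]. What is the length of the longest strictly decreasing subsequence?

Negate each value so 'decreasing' becomes 'increasing', then run patience tails on the negated sequence:
-1 → extends → [-1]
-8 → replaces -1 → [-8]
-11 → replaces -8 → [-11]
-9 → extends → [-11, -9]
-12 → replaces -11 → [-12, -9]
-4 → extends → [-12, -9, -4]
-10 → replaces -9 → [-12, -10, -4]
-5 → replaces -4 → [-12, -10, -5]
-2 → extends → [-12, -10, -5, -2]
-7 → replaces -5 → [-12, -10, -7, -2]
-3 → replaces -2 → [-12, -10, -7, -3]
-13 → replaces -12 → [-13, -10, -7, -3]
-6 → replaces -3 → [-13, -10, -7, -6]
Four tails, so the longest strictly decreasing subsequence of the original has length 4.

4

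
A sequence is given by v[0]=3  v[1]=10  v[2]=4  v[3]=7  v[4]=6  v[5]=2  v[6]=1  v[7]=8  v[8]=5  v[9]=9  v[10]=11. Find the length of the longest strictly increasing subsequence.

6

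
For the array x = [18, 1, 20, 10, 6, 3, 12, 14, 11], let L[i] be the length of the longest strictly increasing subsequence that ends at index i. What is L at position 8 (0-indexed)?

3

dp[i] = 1 + max{dp[j] : j<i, x[j]<x[i]} (or 1 if no such j):
i:      0  1  2  3  4  5  6  7  8
x[i]:  18  1 20 10  6  3 12 14 11
dp:     1  1  2  2  2  2  3  4  3
At index 8 the value is 3.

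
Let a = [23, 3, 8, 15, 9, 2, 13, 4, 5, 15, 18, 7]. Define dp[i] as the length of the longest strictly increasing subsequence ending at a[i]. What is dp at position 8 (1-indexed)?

dp[i] = 1 + max{dp[j] : j<i, a[j]<a[i]} (or 1 if no such j):
i:      1  2  3  4  5  6  7  8  9 10 11 12
a[i]:  23  3  8 15  9  2 13  4  5 15 18  7
dp:     1  1  2  3  3  1  4  2  3  5  6  4
At index 8 the value is 2.

2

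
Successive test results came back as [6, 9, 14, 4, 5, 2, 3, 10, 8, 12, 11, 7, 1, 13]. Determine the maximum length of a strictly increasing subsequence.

5

Let dp[i] be the length of the longest such subsequence ending at index i:
i:      1  2  3  4  5  6  7  8  9 10 11 12 13 14
a[i]:   6  9 14  4  5  2  3 10  8 12 11  7  1 13
dp:     1  2  3  1  2  1  2  3  3  4  4  3  1  5
Maximum dp value is 5.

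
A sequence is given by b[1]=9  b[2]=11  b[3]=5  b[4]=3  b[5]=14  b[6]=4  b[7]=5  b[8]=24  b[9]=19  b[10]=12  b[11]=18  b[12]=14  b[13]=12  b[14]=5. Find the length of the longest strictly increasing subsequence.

5

Let dp[i] be the length of the longest such subsequence ending at index i:
i:      1  2  3  4  5  6  7  8  9 10 11 12 13 14
b[i]:   9 11  5  3 14  4  5 24 19 12 18 14 12  5
dp:     1  2  1  1  3  2  3  4  4  4  5  5  4  3
Maximum dp value is 5.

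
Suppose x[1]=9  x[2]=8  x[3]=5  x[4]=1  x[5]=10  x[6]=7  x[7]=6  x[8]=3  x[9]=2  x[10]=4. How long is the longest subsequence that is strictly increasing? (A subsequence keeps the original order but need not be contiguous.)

3

Track the smallest tail for each achievable length (strict):
9 → extends → [9]
8 → replaces 9 → [8]
5 → replaces 8 → [5]
1 → replaces 5 → [1]
10 → extends → [1, 10]
7 → replaces 10 → [1, 7]
6 → replaces 7 → [1, 6]
3 → replaces 6 → [1, 3]
2 → replaces 3 → [1, 2]
4 → extends → [1, 2, 4]
Three tails, so the longest strictly increasing subsequence has length 3 (e.g. 1, 3, 4).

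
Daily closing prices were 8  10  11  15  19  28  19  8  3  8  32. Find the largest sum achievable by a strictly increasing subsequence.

Let S[i] be the best sum of a strictly increasing subsequence ending at i:
i:       1   2   3   4   5   6   7   8   9  10  11
a[i]:    8  10  11  15  19  28  19   8   3   8  32
S:       8  18  29  44  63  91  63   8   3  11 123
Maximum is 123 (e.g. 8 + 10 + 11 + 15 + 19 + 28 + 32).

123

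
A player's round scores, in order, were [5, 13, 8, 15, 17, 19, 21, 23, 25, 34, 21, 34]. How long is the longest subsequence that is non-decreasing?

10

Track the smallest tail for each achievable length (allowing ties):
5 → extends → [5]
13 → extends → [5, 13]
8 → replaces 13 → [5, 8]
15 → extends → [5, 8, 15]
17 → extends → [5, 8, 15, 17]
19 → extends → [5, 8, 15, 17, 19]
21 → extends → [5, 8, 15, 17, 19, 21]
23 → extends → [5, 8, 15, 17, 19, 21, 23]
25 → extends → [5, 8, 15, 17, 19, 21, 23, 25]
34 → extends → [5, 8, 15, 17, 19, 21, 23, 25, 34]
21 → replaces 23 → [5, 8, 15, 17, 19, 21, 21, 25, 34]
34 → extends → [5, 8, 15, 17, 19, 21, 21, 25, 34, 34]
Ten tails, so the longest non-decreasing subsequence has length 10 (e.g. 5, 13, 15, 17, 19, 21, 23, 25, 34, 34).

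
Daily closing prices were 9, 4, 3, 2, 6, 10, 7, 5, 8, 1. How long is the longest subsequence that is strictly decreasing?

5

Negate each value so 'decreasing' becomes 'increasing', then run patience tails on the negated sequence:
-9 → extends → [-9]
-4 → extends → [-9, -4]
-3 → extends → [-9, -4, -3]
-2 → extends → [-9, -4, -3, -2]
-6 → replaces -4 → [-9, -6, -3, -2]
-10 → replaces -9 → [-10, -6, -3, -2]
-7 → replaces -6 → [-10, -7, -3, -2]
-5 → replaces -3 → [-10, -7, -5, -2]
-8 → replaces -7 → [-10, -8, -5, -2]
-1 → extends → [-10, -8, -5, -2, -1]
Five tails, so the longest strictly decreasing subsequence of the original has length 5.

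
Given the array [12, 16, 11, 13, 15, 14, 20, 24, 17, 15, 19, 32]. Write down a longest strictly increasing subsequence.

Patience tails give the LIS length; then backtrack through the dp parents:
12 → extends → [12]
16 → extends → [12, 16]
11 → replaces 12 → [11, 16]
13 → replaces 16 → [11, 13]
15 → extends → [11, 13, 15]
14 → replaces 15 → [11, 13, 14]
20 → extends → [11, 13, 14, 20]
24 → extends → [11, 13, 14, 20, 24]
17 → replaces 20 → [11, 13, 14, 17, 24]
15 → replaces 17 → [11, 13, 14, 15, 24]
19 → replaces 24 → [11, 13, 14, 15, 19]
32 → extends → [11, 13, 14, 15, 19, 32]
Length 6; one witness is 12, 13, 15, 20, 24, 32.

12, 13, 15, 20, 24, 32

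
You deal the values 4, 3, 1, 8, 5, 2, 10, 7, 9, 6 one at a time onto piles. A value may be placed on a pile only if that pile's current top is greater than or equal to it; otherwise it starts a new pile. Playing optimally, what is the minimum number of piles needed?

Place each on the leftmost legal pile:
4 → new pile 1 (tops now [4])
3 → pile 1 (tops now [3])
1 → pile 1 (tops now [1])
8 → new pile 2 (tops now [1, 8])
5 → pile 2 (tops now [1, 5])
2 → pile 2 (tops now [1, 2])
10 → new pile 3 (tops now [1, 2, 10])
7 → pile 3 (tops now [1, 2, 7])
9 → new pile 4 (tops now [1, 2, 7, 9])
6 → pile 3 (tops now [1, 2, 6, 9])
Four piles.

4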